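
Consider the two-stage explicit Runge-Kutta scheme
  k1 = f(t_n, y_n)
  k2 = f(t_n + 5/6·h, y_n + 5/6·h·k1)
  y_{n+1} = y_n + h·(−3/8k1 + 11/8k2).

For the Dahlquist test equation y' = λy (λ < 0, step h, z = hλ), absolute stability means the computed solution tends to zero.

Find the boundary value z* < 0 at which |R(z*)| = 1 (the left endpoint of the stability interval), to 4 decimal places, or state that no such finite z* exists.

With y'=λy (z=hλ):
  k1=λy_n ⇒ h·k1=z·y_n;  k2=λ(1+5/6z)y_n ⇒ h·k2=z(1+5/6z)y_n
  y_{n+1}/y_n = 1 − 3/8z + 11/8z(1+5/6z) = 1 + z + 55/48z²
  Hence R(z) = 1 + z + 55/48z².

Boundary: |R(x)|=1, x<0.
x=-0.98: |R|=1.1205
R=1: x+55/48x²=0 ⇒ x=−48/55=-0.8727; min R=1−1/(4·55/48)=0.7818>−1
Confirm numerically:
  x=-0.763: |R|=0.90407 <1
  x=-0.527: |R|=0.79123 <1
  x=-0.498: |R|=0.78617 <1
  x=-0.394: |R|=0.78387 <1
  x=-1.262: |R|=1.56290 >1
  x=-1.139: |R|=1.34751 >1
So |R|<1 on (-0.8727, 0).

left endpoint -0.8727.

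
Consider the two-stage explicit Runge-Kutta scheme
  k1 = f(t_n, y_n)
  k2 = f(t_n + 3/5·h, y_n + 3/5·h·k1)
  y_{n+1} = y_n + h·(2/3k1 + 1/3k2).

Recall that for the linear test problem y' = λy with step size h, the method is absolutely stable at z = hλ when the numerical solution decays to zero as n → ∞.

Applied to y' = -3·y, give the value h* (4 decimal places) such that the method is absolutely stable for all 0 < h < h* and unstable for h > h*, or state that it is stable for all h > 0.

Set f=λy, z=hλ:
  k1=λy_n ⇒ h·k1=z·y_n;  k2=λ(1+3/5z)y_n ⇒ h·k2=z(1+3/5z)y_n
  y_{n+1}/y_n = 1 + 2/3z + 1/3z(1+3/5z) = 1 + z + 1/5z²
  Hence R(z) = 1 + z + 1/5z².

Solve |R(x)|<1 on ℝ⁻.
x=-0.88: |R|=0.2749
R=1: x+1/5x²=0 ⇒ x=−5=-5.0000; min R=1−1/(4·1/5)=-0.2500>−1
Confirm numerically:
  x=-3.926: |R|=0.15670 <1
  x=-3.813: |R|=0.09479 <1
  x=-2.533: |R|=0.24978 <1
  x=-5.400: |R|=1.43200 >1
  x=-5.283: |R|=1.29902 >1
  x=-5.089: |R|=1.09058 >1
So |R|<1 on (-5.0000, 0).

(-5.0000,0); λ=-3 ⇒ h* = (5)/3 = 1.6667.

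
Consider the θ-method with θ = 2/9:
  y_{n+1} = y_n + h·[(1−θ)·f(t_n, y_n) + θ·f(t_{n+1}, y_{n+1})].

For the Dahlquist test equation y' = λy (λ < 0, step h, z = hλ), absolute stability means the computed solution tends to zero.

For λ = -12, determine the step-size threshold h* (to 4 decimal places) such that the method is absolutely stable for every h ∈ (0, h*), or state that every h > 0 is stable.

(-3.6000,0); λ=-12 ⇒ h* = (18/5)/12 = 0.3000.

Set f=λy, z=hλ:
  y_{n+1} = y_n + z·[7/9·y_n + 2/9·y_{n+1}] ⇒ (1 − 2/9z)y_{n+1} = (1 + 7/9z)y_n
  ⇒ R(z) = (1 + 7/9z)/(1 − 2/9z).

Solve |R(x)|<1 on ℝ⁻.
x=-1.04: |R|=0.1552
R=−1: 1+7/9x = −1+2/9x ⇒ -5/9x=2 ⇒ x=2/(-5/9)=-3.6000
Confirm numerically:
  x=-3.225: |R|=0.87864 <1
  x=-2.939: |R|=0.77786 <1
  x=-1.817: |R|=0.29436 <1
  x=-3.978: |R|=1.11146 >1
  x=-3.948: |R|=1.10298 >1
  x=-3.817: |R|=1.06523 >1
Stable set (-3.6000, 0).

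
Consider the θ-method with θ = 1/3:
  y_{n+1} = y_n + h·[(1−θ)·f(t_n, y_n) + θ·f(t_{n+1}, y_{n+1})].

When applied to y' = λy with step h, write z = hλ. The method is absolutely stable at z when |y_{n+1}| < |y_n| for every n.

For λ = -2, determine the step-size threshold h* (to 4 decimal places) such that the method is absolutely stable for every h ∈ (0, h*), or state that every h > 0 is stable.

(-6.0000,0); λ=-2 ⇒ h* = (6)/2 = 3.0000.

With y'=λy (z=hλ):
  y_{n+1} = y_n + z·[2/3·y_n + 1/3·y_{n+1}] ⇒ (1 − 1/3z)y_{n+1} = (1 + 2/3z)y_n
  Hence R(z) = (1 + 2/3z)/(1 − 1/3z).

Boundary: |R(x)|=1, x<0.
x=-1.11: |R|=0.1898
R=−1: 1+2/3x = −1+1/3x ⇒ -1/3x=2 ⇒ x=2/(-1/3)=-6.0000
Confirm numerically:
  x=-4.929: |R|=0.86493 <1
  x=-4.878: |R|=0.85758 <1
  x=-3.882: |R|=0.69224 <1
  x=-6.572: |R|=1.05976 >1
  x=-6.111: |R|=1.01218 >1
  x=-6.109: |R|=1.01197 >1
Interval (-6.0000, 0).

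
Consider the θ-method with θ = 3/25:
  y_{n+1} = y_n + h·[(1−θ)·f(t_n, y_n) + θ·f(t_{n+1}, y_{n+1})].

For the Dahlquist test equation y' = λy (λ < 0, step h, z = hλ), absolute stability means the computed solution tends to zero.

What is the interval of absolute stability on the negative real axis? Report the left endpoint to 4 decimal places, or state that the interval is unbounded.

With y'=λy (z=hλ):
  y_{n+1} = y_n + z·[22/25·y_n + 3/25·y_{n+1}] ⇒ (1 − 3/25z)y_{n+1} = (1 + 22/25z)y_n
  R(z) = (1 + 22/25z)/(1 − 3/25z).

Solve |R(x)|<1 on ℝ⁻.
x=-0.73: |R|=0.3288
R=−1: 1+22/25x = −1+3/25x ⇒ -19/25x=2 ⇒ x=2/(-19/25)=-2.6316
Confirm numerically:
  x=-2.001: |R|=0.61355 <1
  x=-1.662: |R|=0.38565 <1
  x=-1.517: |R|=0.28337 <1
  x=-3.052: |R|=1.23387 >1
  x=-2.804: |R|=1.09805 >1
Interval (-2.6316, 0).

z∈(-2.6316,0).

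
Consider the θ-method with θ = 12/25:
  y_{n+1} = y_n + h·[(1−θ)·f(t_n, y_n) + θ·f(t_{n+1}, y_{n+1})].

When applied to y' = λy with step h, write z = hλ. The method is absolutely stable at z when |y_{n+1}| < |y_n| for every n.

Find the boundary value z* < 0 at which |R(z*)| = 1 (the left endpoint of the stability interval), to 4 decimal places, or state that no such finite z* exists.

On y'=λy, z=hλ:
  y_{n+1} = y_n + z·[13/25·y_n + 12/25·y_{n+1}] ⇒ (1 − 12/25z)y_{n+1} = (1 + 13/25z)y_n
  so R(z) = (1 + 13/25z)/(1 − 12/25z).

Find x<0 with |R(x)|<1.
x=-1.12: |R|=0.2716
R=−1: 1+13/25x = −1+12/25x ⇒ -1/25x=2 ⇒ x=2/(-1/25)=-50.0000
Confirm numerically:
  x=-43.797: |R|=0.98873 <1
  x=-39.288: |R|=0.97842 <1
  x=-25.978: |R|=0.92866 <1
  x=-25.447: |R|=0.92568 <1
  x=-50.552: |R|=1.00087 >1
  x=-50.317: |R|=1.00050 >1
  x=-50.068: |R|=1.00011 >1
So |R|<1 on (-50.0000, 0).

left endpoint -50.0000.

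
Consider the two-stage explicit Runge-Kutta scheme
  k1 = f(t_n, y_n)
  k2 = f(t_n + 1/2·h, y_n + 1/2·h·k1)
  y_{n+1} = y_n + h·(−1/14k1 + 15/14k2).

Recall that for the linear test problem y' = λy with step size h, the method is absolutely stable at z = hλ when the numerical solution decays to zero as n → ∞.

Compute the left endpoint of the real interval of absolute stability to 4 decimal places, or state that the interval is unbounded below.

left endpoint -1.8667.

With y'=λy (z=hλ):
  k1=λy_n ⇒ h·k1=z·y_n;  k2=λ(1+1/2z)y_n ⇒ h·k2=z(1+1/2z)y_n
  y_{n+1}/y_n = 1 − 1/14z + 15/14z(1+1/2z) = 1 + z + 15/28z²
  Hence R(z) = 1 + z + 15/28z².

Need |R(x)|<1, x<0.
x=-0.81: |R|=0.5415
R=1: x+15/28x²=0 ⇒ x=−28/15=-1.8667; min R=1−1/(4·15/28)=0.5333>−1
Confirm numerically:
  x=-1.649: |R|=0.80771 <1
  x=-1.205: |R|=0.57287 <1
  x=-0.998: |R|=0.53557 <1
  x=-2.378: |R|=1.65140 >1
  x=-2.319: |R|=1.56194 >1
  x=-2.211: |R|=1.40785 >1
Stable set (-1.8667, 0).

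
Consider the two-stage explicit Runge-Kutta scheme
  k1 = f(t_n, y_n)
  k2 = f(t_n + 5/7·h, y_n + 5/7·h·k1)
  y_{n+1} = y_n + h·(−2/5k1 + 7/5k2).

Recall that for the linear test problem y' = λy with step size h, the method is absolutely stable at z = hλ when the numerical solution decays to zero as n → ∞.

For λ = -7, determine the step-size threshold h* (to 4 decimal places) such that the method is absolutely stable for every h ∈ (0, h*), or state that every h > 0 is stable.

(-1.0000,0); λ=-7 ⇒ h* = (1)/7 = 0.1429.

Set f=λy, z=hλ:
  k1=λy_n ⇒ h·k1=z·y_n;  k2=λ(1+5/7z)y_n ⇒ h·k2=z(1+5/7z)y_n
  y_{n+1}/y_n = 1 − 2/5z + 7/5z(1+5/7z) = 1 + z + z²
  Hence R(z) = 1 + z + z².

Need |R(x)|<1, x<0.
x=-1.39: |R|=1.5421
R=1: x+1x²=0 ⇒ x=−1=-1.0000; min R=1−1/(4·1)=0.7500>−1
Confirm numerically:
  x=-0.852: |R|=0.87390 <1
  x=-0.739: |R|=0.80712 <1
  x=-0.731: |R|=0.80336 <1
  x=-0.718: |R|=0.79752 <1
  x=-1.442: |R|=1.63736 >1
  x=-1.414: |R|=1.58540 >1
  x=-1.402: |R|=1.56360 >1
Stable set (-1.0000, 0).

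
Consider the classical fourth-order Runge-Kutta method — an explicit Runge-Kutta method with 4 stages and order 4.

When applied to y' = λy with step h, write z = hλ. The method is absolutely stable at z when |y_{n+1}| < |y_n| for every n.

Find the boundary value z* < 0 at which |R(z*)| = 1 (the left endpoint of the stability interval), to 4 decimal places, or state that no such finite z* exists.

left endpoint -2.7853.

Test eqn y'=λy, z=hλ:
  order 4, 4-stage ⇒ R(z)=1+z+z^2/2+z^3/6+z^4/24
  (e.g. R(-1.23)=0.31167, |R|=0.31167)

Solve |R(x)|<1 on ℝ⁻.
x=-1.23: |R|=0.3117
|R(-2.13)|=0.3855 |R(-1.93)|=0.3124 |R(-0.72)|=0.4882
Bisect:
  x_lo=-3.3723 |R|=2.3108  x_hi=-0.1816 |R|=0.8339
  mid=-1.77696 |R|=0.28211 →hi
  mid=-2.57462 |R|=0.72613 →hi
  mid=-2.97345 |R|=1.32277 →lo
  mid=-2.77403 |R|=0.98316 →hi
  mid=-2.87374 |R|=1.14175 →lo
  mid=-2.82389 |R|=1.05976 →lo
  mid=-2.79896 |R|=1.02080 →lo
  mid=-2.78650 |R|=1.00182 →lo
  mid=-2.78027 |R|=0.99245 →hi
  mid=-2.78338 |R|=0.99712 →hi
  ...
  [-2.78533,-2.78513] ⇒ x*=-2.7853
Interval (-2.7853, 0).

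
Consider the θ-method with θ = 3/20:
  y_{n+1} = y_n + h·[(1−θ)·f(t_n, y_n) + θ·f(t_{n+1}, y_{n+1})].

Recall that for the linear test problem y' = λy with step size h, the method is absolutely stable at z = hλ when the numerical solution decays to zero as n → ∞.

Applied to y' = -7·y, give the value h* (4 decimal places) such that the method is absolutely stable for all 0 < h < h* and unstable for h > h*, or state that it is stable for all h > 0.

(-2.8571,0); λ=-7 ⇒ h* = (20/7)/7 = 0.4082.

Test eqn y'=λy, z=hλ:
  y_{n+1} = y_n + z·[17/20·y_n + 3/20·y_{n+1}] ⇒ (1 − 3/20z)y_{n+1} = (1 + 17/20z)y_n
  Hence R(z) = (1 + 17/20z)/(1 − 3/20z).

Solve |R(x)|<1 on ℝ⁻.
x=-1.37: |R|=0.1365
R=−1: 1+17/20x = −1+3/20x ⇒ -7/10x=2 ⇒ x=2/(-7/10)=-2.8571
Confirm numerically:
  x=-2.610: |R|=0.87567 <1
  x=-1.862: |R|=0.45548 <1
  x=-1.856: |R|=0.45181 <1
  x=-1.846: |R|=0.44569 <1
  x=-3.436: |R|=1.26739 >1
  x=-3.334: |R|=1.22252 >1
  x=-3.314: |R|=1.21361 >1
Interval (-2.8571, 0).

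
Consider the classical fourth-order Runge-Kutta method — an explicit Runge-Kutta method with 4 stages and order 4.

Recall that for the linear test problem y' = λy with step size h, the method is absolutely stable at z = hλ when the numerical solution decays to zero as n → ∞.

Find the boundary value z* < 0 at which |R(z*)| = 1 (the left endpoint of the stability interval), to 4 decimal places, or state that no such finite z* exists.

left endpoint -2.7853.

Set f=λy, z=hλ:
  order 4, 4-stage ⇒ R(z)=1+z+z^2/2+z^3/6+z^4/24
  (e.g. R(-0.58)=0.56040, |R|=0.56040)

Solve |R(x)|<1 on ℝ⁻.
x=-0.58: |R|=0.5604
|R(-2.96)|=1.2970 |R(-1.88)|=0.3003 |R(-0.76)|=0.4695
Bisect:
  x_lo=-3.2413 |R|=1.9352  x_hi=-0.2378 |R|=0.7884
  mid=-1.73955 |R|=0.27768 →hi
  mid=-2.49043 |R|=0.63914 →hi
  mid=-2.86587 |R|=1.12843 →lo
  mid=-2.67815 |R|=0.85012 →hi
  mid=-2.77201 |R|=0.98015 →hi
  mid=-2.81894 |R|=1.05192 →lo
  mid=-2.79547 |R|=1.01546 →lo
  mid=-2.78374 |R|=0.99766 →hi
  mid=-2.78961 |R|=1.00652 →lo
  mid=-2.78667 |R|=1.00208 →lo
  ...
  [-2.78539,-2.78521] ⇒ x*=-2.7853
Interval (-2.7853, 0).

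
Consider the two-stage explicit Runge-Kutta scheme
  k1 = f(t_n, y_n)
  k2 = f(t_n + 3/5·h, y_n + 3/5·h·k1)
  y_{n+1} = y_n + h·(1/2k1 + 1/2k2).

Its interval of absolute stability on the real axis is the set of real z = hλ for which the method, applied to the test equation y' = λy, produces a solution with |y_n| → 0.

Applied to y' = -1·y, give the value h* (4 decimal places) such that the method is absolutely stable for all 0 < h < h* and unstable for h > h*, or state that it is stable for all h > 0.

On y'=λy, z=hλ:
  k1=λy_n ⇒ h·k1=z·y_n;  k2=λ(1+3/5z)y_n ⇒ h·k2=z(1+3/5z)y_n
  y_{n+1}/y_n = 1 + 1/2z + 1/2z(1+3/5z) = 1 + z + 3/10z²
  R(z) = 1 + z + 3/10z².

Solve |R(x)|<1 on ℝ⁻.
x=-1.45: |R|=0.1808
R=1: x+3/10x²=0 ⇒ x=−10/3=-3.3333; min R=1−1/(4·3/10)=0.1667>−1
Confirm numerically:
  x=-2.412: |R|=0.33332 <1
  x=-2.105: |R|=0.22431 <1
  x=-1.804: |R|=0.17232 <1
  x=-1.537: |R|=0.17171 <1
  x=-3.765: |R|=1.48757 >1
  x=-3.429: |R|=1.09841 >1
So |R|<1 on (-3.3333, 0).

(-3.3333,0); λ=-1 ⇒ h* = (10/3)/1 = 3.3333.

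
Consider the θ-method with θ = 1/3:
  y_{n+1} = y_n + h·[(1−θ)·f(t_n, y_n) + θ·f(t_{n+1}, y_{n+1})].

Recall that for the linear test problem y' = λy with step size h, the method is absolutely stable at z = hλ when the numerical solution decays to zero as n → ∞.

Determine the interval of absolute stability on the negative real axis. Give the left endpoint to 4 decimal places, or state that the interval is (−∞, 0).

z∈(-6.0000,0).

Set f=λy, z=hλ:
  y_{n+1} = y_n + z·[2/3·y_n + 1/3·y_{n+1}] ⇒ (1 − 1/3z)y_{n+1} = (1 + 2/3z)y_n
  so R(z) = (1 + 2/3z)/(1 − 1/3z).

Find x<0 with |R(x)|<1.
x=-1.16: |R|=0.1635
R=−1: 1+2/3x = −1+1/3x ⇒ -1/3x=2 ⇒ x=2/(-1/3)=-6.0000
Confirm numerically:
  x=-5.891: |R|=0.98774 <1
  x=-5.672: |R|=0.96218 <1
  x=-4.890: |R|=0.85932 <1
  x=-4.374: |R|=0.77950 <1
  x=-6.234: |R|=1.02534 >1
  x=-6.119: |R|=1.01305 >1
So |R|<1 on (-6.0000, 0).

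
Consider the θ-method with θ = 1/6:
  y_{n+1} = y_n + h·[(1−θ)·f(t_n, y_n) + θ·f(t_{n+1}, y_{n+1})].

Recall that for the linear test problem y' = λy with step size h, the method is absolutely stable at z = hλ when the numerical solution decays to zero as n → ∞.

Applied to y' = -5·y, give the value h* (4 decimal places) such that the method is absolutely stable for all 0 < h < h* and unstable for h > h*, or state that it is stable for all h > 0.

Set f=λy, z=hλ:
  y_{n+1} = y_n + z·[5/6·y_n + 1/6·y_{n+1}] ⇒ (1 − 1/6z)y_{n+1} = (1 + 5/6z)y_n
  Hence R(z) = (1 + 5/6z)/(1 − 1/6z).

Solve |R(x)|<1 on ℝ⁻.
x=-1.7: |R|=0.3247
R=−1: 1+5/6x = −1+1/6x ⇒ -2/3x=2 ⇒ x=2/(-2/3)=-3.0000
Confirm numerically:
  x=-2.360: |R|=0.69378 <1
  x=-2.216: |R|=0.61831 <1
  x=-1.324: |R|=0.08465 <1
  x=-3.375: |R|=1.16000 >1
  x=-3.102: |R|=1.04483 >1
Stable set (-3.0000, 0).

(-3.0000,0); λ=-5 ⇒ h* = (3)/5 = 0.6000.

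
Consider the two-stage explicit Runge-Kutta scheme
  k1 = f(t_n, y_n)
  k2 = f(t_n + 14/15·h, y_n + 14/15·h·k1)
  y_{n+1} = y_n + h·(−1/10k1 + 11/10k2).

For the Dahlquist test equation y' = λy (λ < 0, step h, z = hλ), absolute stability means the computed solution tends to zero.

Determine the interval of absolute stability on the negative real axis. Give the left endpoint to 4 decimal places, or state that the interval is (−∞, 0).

Test eqn y'=λy, z=hλ:
  k1=λy_n ⇒ h·k1=z·y_n;  k2=λ(1+14/15z)y_n ⇒ h·k2=z(1+14/15z)y_n
  y_{n+1}/y_n = 1 − 1/10z + 11/10z(1+14/15z) = 1 + z + 77/75z²
  R(z) = 1 + z + 77/75z².

Need |R(x)|<1, x<0.
x=-1.14: |R|=1.1943
R=1: x+77/75x²=0 ⇒ x=−75/77=-0.9740; min R=1−1/(4·77/75)=0.7565>−1
Confirm numerically:
  x=-0.652: |R|=0.78444 <1
  x=-0.649: |R|=0.78343 <1
  x=-0.604: |R|=0.77054 <1
  x=-1.553: |R|=1.92312 >1
  x=-1.500: |R|=1.81000 >1
  x=-1.249: |R|=1.35260 >1
Stable set (-0.9740, 0).

z∈(-0.9740,0).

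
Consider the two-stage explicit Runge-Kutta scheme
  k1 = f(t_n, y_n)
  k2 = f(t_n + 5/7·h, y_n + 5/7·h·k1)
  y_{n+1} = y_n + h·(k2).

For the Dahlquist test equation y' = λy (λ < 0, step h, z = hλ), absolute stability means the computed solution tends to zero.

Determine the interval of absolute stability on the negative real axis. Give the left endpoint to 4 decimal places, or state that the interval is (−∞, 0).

Test eqn y'=λy, z=hλ:
  k1=λy_n ⇒ h·k1=z·y_n;  k2=λ(1+5/7z)y_n ⇒ h·k2=z(1+5/7z)y_n
  y_{n+1}/y_n = 1 + z(1+5/7z) = 1 + z + 5/7z²
  ⇒ R(z) = 1 + z + 5/7z².

Solve |R(x)|<1 on ℝ⁻.
x=-0.38: |R|=0.7231
R=1: x+5/7x²=0 ⇒ x=−7/5=-1.4000; min R=1−1/(4·5/7)=0.6500>−1
Confirm numerically:
  x=-1.312: |R|=0.91753 <1
  x=-1.281: |R|=0.89111 <1
  x=-0.989: |R|=0.70966 <1
  x=-0.690: |R|=0.65007 <1
  x=-1.841: |R|=1.57991 >1
  x=-1.806: |R|=1.52374 >1
  x=-1.774: |R|=1.47391 >1
Interval (-1.4000, 0).

(-1.4000, 0).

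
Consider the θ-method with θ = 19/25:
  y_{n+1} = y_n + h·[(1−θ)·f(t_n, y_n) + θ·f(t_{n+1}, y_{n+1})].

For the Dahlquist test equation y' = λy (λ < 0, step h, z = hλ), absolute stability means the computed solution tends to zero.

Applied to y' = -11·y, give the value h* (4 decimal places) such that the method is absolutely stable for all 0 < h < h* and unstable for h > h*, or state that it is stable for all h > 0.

With y'=λy (z=hλ):
  y_{n+1} = y_n + z·[6/25·y_n + 19/25·y_{n+1}] ⇒ (1 − 19/25z)y_{n+1} = (1 + 6/25z)y_n
  so R(z) = (1 + 6/25z)/(1 − 19/25z).

Need |R(x)|<1, x<0.
x=-0.7: |R|=0.5431
x=-2: |R|=0.2063
x=-10: |R|=0.1628
x=-100: |R|=0.2987
θ=19/25≥1/2 ⇒ |1+6/25x|<|1−19/25x| ∀x<0 ⇒ stable on all of ℝ⁻.

unbounded; (−∞, 0). Any h>0 works for λ=-11.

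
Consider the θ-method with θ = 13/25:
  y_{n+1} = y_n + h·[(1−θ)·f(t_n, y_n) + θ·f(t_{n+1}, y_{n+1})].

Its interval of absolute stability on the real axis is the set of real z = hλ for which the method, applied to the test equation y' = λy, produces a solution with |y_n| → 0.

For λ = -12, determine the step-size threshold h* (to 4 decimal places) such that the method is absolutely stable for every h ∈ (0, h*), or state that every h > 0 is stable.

(−∞, 0) — no finite endpoint. Any h>0 works for λ=-12.

With y'=λy (z=hλ):
  y_{n+1} = y_n + z·[12/25·y_n + 13/25·y_{n+1}] ⇒ (1 − 13/25z)y_{n+1} = (1 + 12/25z)y_n
  Hence R(z) = (1 + 12/25z)/(1 − 13/25z).

Boundary: |R(x)|=1, x<0.
x=-0.8: |R|=0.4350
x=-2: |R|=0.0196
x=-10: |R|=0.6129
x=-100: |R|=0.8868
θ=13/25≥1/2 ⇒ |1+12/25x|<|1−13/25x| ∀x<0 ⇒ unbounded interval.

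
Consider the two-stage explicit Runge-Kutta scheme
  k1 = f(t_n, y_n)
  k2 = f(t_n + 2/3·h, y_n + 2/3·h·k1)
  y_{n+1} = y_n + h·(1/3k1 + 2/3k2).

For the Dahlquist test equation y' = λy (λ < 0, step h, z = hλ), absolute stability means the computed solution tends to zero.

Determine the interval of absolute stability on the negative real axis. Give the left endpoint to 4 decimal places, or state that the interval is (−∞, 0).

z∈(-2.2500,0).

On y'=λy, z=hλ:
  k1=λy_n ⇒ h·k1=z·y_n;  k2=λ(1+2/3z)y_n ⇒ h·k2=z(1+2/3z)y_n
  y_{n+1}/y_n = 1 + 1/3z + 2/3z(1+2/3z) = 1 + z + 4/9z²
  Hence R(z) = 1 + z + 4/9z².

Find x<0 with |R(x)|<1.
x=-0.42: |R|=0.6584
R=1: x+4/9x²=0 ⇒ x=−9/4=-2.2500; min R=1−1/(4·4/9)=0.4375>−1
Confirm numerically:
  x=-1.915: |R|=0.71488 <1
  x=-1.785: |R|=0.63110 <1
  x=-1.710: |R|=0.58960 <1
  x=-1.270: |R|=0.44684 <1
  x=-2.831: |R|=1.73103 >1
  x=-2.775: |R|=1.64750 >1
  x=-2.666: |R|=1.49291 >1
So |R|<1 on (-2.2500, 0).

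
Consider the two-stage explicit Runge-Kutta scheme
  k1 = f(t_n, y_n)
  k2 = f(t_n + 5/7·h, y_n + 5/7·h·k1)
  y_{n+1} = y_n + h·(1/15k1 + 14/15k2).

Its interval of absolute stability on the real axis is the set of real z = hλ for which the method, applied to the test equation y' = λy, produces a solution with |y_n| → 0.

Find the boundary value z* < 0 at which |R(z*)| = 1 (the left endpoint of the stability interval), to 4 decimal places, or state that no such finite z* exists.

z* = -1.5000.

Test eqn y'=λy, z=hλ:
  k1=λy_n ⇒ h·k1=z·y_n;  k2=λ(1+5/7z)y_n ⇒ h·k2=z(1+5/7z)y_n
  y_{n+1}/y_n = 1 + 1/15z + 14/15z(1+5/7z) = 1 + z + 2/3z²
  Hence R(z) = 1 + z + 2/3z².

Solve |R(x)|<1 on ℝ⁻.
x=-1.19: |R|=0.7541
R=1: x+2/3x²=0 ⇒ x=−3/2=-1.5000; min R=1−1/(4·2/3)=0.6250>−1
Confirm numerically:
  x=-0.756: |R|=0.62502 <1
  x=-0.747: |R|=0.62501 <1
  x=-0.692: |R|=0.62724 <1
  x=-0.639: |R|=0.63321 <1
  x=-1.815: |R|=1.38115 >1
  x=-1.613: |R|=1.12151 >1
  x=-1.596: |R|=1.10214 >1
Interval (-1.5000, 0).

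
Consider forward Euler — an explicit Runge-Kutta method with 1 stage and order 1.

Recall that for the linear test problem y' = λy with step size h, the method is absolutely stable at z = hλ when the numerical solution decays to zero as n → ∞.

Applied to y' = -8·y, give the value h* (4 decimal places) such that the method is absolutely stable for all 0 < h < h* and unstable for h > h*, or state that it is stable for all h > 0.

Set f=λy, z=hλ:
  order 1, 1-stage ⇒ R(z)=1+z
  (e.g. R(-1.18)=-0.18000, |R|=0.18000)

Solve |R(x)|<1 on ℝ⁻.
x=-1.18: |R|=0.1800
|R(-2.16)|=1.1600 |R(-0.91)|=0.0900 |R(-0.72)|=0.2800
Bisect:
  x_lo=-2.8957 |R|=1.8957  x_hi=-0.2651 |R|=0.7349
  mid=-1.58042 |R|=0.58042 →hi
  mid=-2.23806 |R|=1.23806 →lo
  mid=-1.90924 |R|=0.90924 →hi
  mid=-2.07365 |R|=1.07365 →lo
  mid=-1.99144 |R|=0.99144 →hi
  mid=-2.03255 |R|=1.03255 →lo
  mid=-2.01200 |R|=1.01200 →lo
  mid=-2.00172 |R|=1.00172 →lo
  ...
  [-2.00011,-1.99995] ⇒ x*=-2.0000
Stable set (-2.0000, 0).

(-2.0000,0); λ=-8 ⇒ h* = 0.2500.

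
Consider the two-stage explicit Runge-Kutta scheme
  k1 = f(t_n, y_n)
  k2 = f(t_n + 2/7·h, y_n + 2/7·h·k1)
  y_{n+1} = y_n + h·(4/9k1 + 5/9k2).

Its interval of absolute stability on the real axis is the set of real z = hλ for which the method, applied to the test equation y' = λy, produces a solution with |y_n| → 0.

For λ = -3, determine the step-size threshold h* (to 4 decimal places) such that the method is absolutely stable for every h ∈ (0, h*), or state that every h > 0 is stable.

With y'=λy (z=hλ):
  k1=λy_n ⇒ h·k1=z·y_n;  k2=λ(1+2/7z)y_n ⇒ h·k2=z(1+2/7z)y_n
  y_{n+1}/y_n = 1 + 4/9z + 5/9z(1+2/7z) = 1 + z + 10/63z²
  ⇒ R(z) = 1 + z + 10/63z².

Find x<0 with |R(x)|<1.
x=-1.65: |R|=0.2179
R=1: x+10/63x²=0 ⇒ x=−63/10=-6.3000; min R=1−1/(4·10/63)=-0.5750>−1
Confirm numerically:
  x=-5.239: |R|=0.11769 <1
  x=-5.155: |R|=0.06310 <1
  x=-4.464: |R|=0.30094 <1
  x=-2.605: |R|=0.52785 <1
  x=-6.475: |R|=1.17986 >1
  x=-6.450: |R|=1.15357 >1
  x=-6.325: |R|=1.02510 >1
Stable set (-6.3000, 0).

(-6.3000,0); λ=-3 ⇒ h* = (63/10)/3 = 2.1000.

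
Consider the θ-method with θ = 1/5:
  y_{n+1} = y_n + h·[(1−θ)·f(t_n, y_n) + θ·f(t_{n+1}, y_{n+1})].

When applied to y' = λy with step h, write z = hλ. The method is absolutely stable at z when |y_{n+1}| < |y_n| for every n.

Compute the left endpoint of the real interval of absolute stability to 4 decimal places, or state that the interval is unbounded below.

left endpoint -3.3333.

On y'=λy, z=hλ:
  y_{n+1} = y_n + z·[4/5·y_n + 1/5·y_{n+1}] ⇒ (1 − 1/5z)y_{n+1} = (1 + 4/5z)y_n
  Hence R(z) = (1 + 4/5z)/(1 − 1/5z).

Boundary: |R(x)|=1, x<0.
x=-0.57: |R|=0.4883
R=−1: 1+4/5x = −1+1/5x ⇒ -3/5x=2 ⇒ x=2/(-3/5)=-3.3333
Confirm numerically:
  x=-1.675: |R|=0.25468 <1
  x=-1.505: |R|=0.15680 <1
  x=-1.443: |R|=0.11982 <1
  x=-3.897: |R|=1.19006 >1
  x=-3.766: |R|=1.14807 >1
Stable set (-3.3333, 0).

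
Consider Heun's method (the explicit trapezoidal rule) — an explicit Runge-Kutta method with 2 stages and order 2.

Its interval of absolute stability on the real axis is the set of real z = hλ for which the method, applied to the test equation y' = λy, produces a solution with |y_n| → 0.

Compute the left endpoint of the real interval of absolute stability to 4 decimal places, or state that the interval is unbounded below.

Set f=λy, z=hλ:
  order 2, 2-stage ⇒ R(z)=1+z+z^2/2
  (e.g. R(-0.84)=0.51280, |R|=0.51280)

Need |R(x)|<1, x<0.
x=-0.84: |R|=0.5128
|R(-2.21)|=1.2320 |R(-1.22)|=0.5242 |R(-1.13)|=0.5085
Bisect:
  x_lo=-2.3002 |R|=1.3452  x_hi=-0.1518 |R|=0.8597
  mid=-1.22598 |R|=0.52553 →hi
  mid=-1.76308 |R|=0.79114 →hi
  mid=-2.03163 |R|=1.03213 →lo
  mid=-1.89736 |R|=0.90262 →hi
  mid=-1.96449 |R|=0.96512 →hi
  mid=-1.99806 |R|=0.99806 →hi
  mid=-2.01485 |R|=1.01496 →lo
  ...
  [-2.00003,-1.99990] ⇒ x*=-2.0000
Interval (-2.0000, 0).

left endpoint -2.0000.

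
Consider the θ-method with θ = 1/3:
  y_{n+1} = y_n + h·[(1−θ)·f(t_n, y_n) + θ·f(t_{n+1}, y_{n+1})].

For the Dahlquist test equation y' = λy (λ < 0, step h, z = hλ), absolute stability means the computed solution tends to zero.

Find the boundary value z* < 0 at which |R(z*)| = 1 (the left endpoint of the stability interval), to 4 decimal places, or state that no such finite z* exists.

z* = -6.0000.

On y'=λy, z=hλ:
  y_{n+1} = y_n + z·[2/3·y_n + 1/3·y_{n+1}] ⇒ (1 − 1/3z)y_{n+1} = (1 + 2/3z)y_n
  ⇒ R(z) = (1 + 2/3z)/(1 − 1/3z).

Find x<0 with |R(x)|<1.
x=-0.89: |R|=0.3136
R=−1: 1+2/3x = −1+1/3x ⇒ -1/3x=2 ⇒ x=2/(-1/3)=-6.0000
Confirm numerically:
  x=-4.741: |R|=0.83736 <1
  x=-2.720: |R|=0.42657 <1
  x=-2.469: |R|=0.35436 <1
  x=-6.544: |R|=1.05700 >1
  x=-6.502: |R|=1.05283 >1
  x=-6.246: |R|=1.02661 >1
Stable set (-6.0000, 0).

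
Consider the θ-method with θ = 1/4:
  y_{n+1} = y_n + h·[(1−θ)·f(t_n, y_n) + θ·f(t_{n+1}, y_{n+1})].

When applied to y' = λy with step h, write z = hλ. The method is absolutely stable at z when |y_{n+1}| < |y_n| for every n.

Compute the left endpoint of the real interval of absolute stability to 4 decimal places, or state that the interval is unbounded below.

z* = -4.0000.

Test eqn y'=λy, z=hλ:
  y_{n+1} = y_n + z·[3/4·y_n + 1/4·y_{n+1}] ⇒ (1 − 1/4z)y_{n+1} = (1 + 3/4z)y_n
  so R(z) = (1 + 3/4z)/(1 − 1/4z).

Solve |R(x)|<1 on ℝ⁻.
x=-0.63: |R|=0.4557
R=−1: 1+3/4x = −1+1/4x ⇒ -1/2x=2 ⇒ x=2/(-1/2)=-4.0000
Confirm numerically:
  x=-3.951: |R|=0.98767 <1
  x=-3.876: |R|=0.96851 <1
  x=-2.152: |R|=0.39922 <1
  x=-4.348: |R|=1.08337 >1
  x=-4.133: |R|=1.03271 >1
Stable set (-4.0000, 0).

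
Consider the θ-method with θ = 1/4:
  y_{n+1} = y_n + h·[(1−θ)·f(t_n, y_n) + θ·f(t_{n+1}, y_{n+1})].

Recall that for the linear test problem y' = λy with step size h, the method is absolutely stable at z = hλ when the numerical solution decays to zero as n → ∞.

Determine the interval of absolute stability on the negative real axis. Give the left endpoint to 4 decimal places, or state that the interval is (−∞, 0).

(-4.0000, 0).

With y'=λy (z=hλ):
  y_{n+1} = y_n + z·[3/4·y_n + 1/4·y_{n+1}] ⇒ (1 − 1/4z)y_{n+1} = (1 + 3/4z)y_n
  ⇒ R(z) = (1 + 3/4z)/(1 − 1/4z).

Need |R(x)|<1, x<0.
x=-1.32: |R|=0.0075
R=−1: 1+3/4x = −1+1/4x ⇒ -1/2x=2 ⇒ x=2/(-1/2)=-4.0000
Confirm numerically:
  x=-3.014: |R|=0.71885 <1
  x=-2.065: |R|=0.36191 <1
  x=-2.035: |R|=0.34880 <1
  x=-4.600: |R|=1.13953 >1
  x=-4.527: |R|=1.12361 >1
Stable set (-4.0000, 0).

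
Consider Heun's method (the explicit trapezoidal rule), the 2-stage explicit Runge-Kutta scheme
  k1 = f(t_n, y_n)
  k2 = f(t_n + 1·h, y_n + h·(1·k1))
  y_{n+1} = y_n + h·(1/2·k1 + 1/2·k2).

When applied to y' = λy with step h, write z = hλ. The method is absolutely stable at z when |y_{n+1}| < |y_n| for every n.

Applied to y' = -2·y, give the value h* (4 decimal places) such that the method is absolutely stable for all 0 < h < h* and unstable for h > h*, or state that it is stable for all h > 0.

(-2.0000,0); λ=-2 ⇒ h* = 1.0000.

Test eqn y'=λy, z=hλ:
  order 2, 2-stage ⇒ R(z)=1+z+z^2/2
  (e.g. R(-1.23)=0.52645, |R|=0.52645)

Solve |R(x)|<1 on ℝ⁻.
x=-1.23: |R|=0.5264
|R(-1.44)|=0.5968 |R(-0.67)|=0.5544 |R(-0.65)|=0.5613
Bisect:
  x_lo=-2.8593 |R|=2.2286  x_hi=-0.0781 |R|=0.9250
  mid=-1.46872 |R|=0.60985 →hi
  mid=-2.16403 |R|=1.17748 →lo
  mid=-1.81637 |R|=0.83323 →hi
  mid=-1.99020 |R|=0.99025 →hi
  mid=-2.07711 |R|=1.08009 →lo
  mid=-2.03366 |R|=1.03422 →lo
  mid=-2.01193 |R|=1.01200 →lo
  mid=-2.00106 |R|=1.00107 →lo
  ...
  [-2.00005,-1.99988] ⇒ x*=-2.0000
So |R|<1 on (-2.0000, 0).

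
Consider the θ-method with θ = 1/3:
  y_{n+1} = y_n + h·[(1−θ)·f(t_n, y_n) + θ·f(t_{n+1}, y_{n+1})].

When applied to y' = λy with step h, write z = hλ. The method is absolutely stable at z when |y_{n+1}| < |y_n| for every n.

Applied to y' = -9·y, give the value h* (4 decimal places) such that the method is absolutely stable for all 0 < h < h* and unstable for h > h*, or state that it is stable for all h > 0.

On y'=λy, z=hλ:
  y_{n+1} = y_n + z·[2/3·y_n + 1/3·y_{n+1}] ⇒ (1 − 1/3z)y_{n+1} = (1 + 2/3z)y_n
  ⇒ R(z) = (1 + 2/3z)/(1 − 1/3z).

Solve |R(x)|<1 on ℝ⁻.
x=-0.64: |R|=0.4725
R=−1: 1+2/3x = −1+1/3x ⇒ -1/3x=2 ⇒ x=2/(-1/3)=-6.0000
Confirm numerically:
  x=-5.876: |R|=0.98603 <1
  x=-4.916: |R|=0.86306 <1
  x=-3.774: |R|=0.67139 <1
  x=-3.202: |R|=0.54886 <1
  x=-6.547: |R|=1.05730 >1
  x=-6.502: |R|=1.05283 >1
  x=-6.319: |R|=1.03423 >1
Interval (-6.0000, 0).

(-6.0000,0); λ=-9 ⇒ h* = (6)/9 = 0.6667.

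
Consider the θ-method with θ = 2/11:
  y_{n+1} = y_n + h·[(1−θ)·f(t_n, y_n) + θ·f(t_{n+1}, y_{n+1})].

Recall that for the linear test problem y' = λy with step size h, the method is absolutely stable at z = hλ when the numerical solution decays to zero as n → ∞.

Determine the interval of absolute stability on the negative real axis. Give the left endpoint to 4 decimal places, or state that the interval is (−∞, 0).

z∈(-3.1429,0).

Set f=λy, z=hλ:
  y_{n+1} = y_n + z·[9/11·y_n + 2/11·y_{n+1}] ⇒ (1 − 2/11z)y_{n+1} = (1 + 9/11z)y_n
  Hence R(z) = (1 + 9/11z)/(1 − 2/11z).

Boundary: |R(x)|=1, x<0.
x=-0.83: |R|=0.2788
R=−1: 1+9/11x = −1+2/11x ⇒ -7/11x=2 ⇒ x=2/(-7/11)=-3.1429
Confirm numerically:
  x=-2.464: |R|=0.70166 <1
  x=-2.214: |R|=0.57856 <1
  x=-1.553: |R|=0.21104 <1
  x=-3.553: |R|=1.15857 >1
  x=-3.442: |R|=1.11709 >1
  x=-3.390: |R|=1.09730 >1
Stable set (-3.1429, 0).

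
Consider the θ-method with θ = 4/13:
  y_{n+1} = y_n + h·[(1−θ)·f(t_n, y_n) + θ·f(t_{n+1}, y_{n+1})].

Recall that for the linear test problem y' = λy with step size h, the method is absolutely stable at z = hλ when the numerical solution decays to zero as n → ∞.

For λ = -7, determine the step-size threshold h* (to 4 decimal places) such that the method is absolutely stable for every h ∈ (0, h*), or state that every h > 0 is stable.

On y'=λy, z=hλ:
  y_{n+1} = y_n + z·[9/13·y_n + 4/13·y_{n+1}] ⇒ (1 − 4/13z)y_{n+1} = (1 + 9/13z)y_n
  Hence R(z) = (1 + 9/13z)/(1 − 4/13z).

Find x<0 with |R(x)|<1.
x=-0.7: |R|=0.4241
R=−1: 1+9/13x = −1+4/13x ⇒ -5/13x=2 ⇒ x=2/(-5/13)=-5.2000
Confirm numerically:
  x=-4.193: |R|=0.83088 <1
  x=-2.850: |R|=0.51844 <1
  x=-2.443: |R|=0.39465 <1
  x=-2.202: |R|=0.31264 <1
  x=-5.698: |R|=1.06957 >1
  x=-5.667: |R|=1.06546 >1
  x=-5.272: |R|=1.01056 >1
So |R|<1 on (-5.2000, 0).

(-5.2000,0); λ=-7 ⇒ h* = (26/5)/7 = 0.7429.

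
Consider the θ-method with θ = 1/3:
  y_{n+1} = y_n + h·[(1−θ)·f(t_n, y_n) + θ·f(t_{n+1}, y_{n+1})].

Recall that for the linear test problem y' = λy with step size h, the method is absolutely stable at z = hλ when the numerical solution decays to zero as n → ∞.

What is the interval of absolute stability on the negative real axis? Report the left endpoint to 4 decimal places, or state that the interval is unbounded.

z∈(-6.0000,0).

Test eqn y'=λy, z=hλ:
  y_{n+1} = y_n + z·[2/3·y_n + 1/3·y_{n+1}] ⇒ (1 − 1/3z)y_{n+1} = (1 + 2/3z)y_n
  Hence R(z) = (1 + 2/3z)/(1 − 1/3z).

Need |R(x)|<1, x<0.
x=-1.62: |R|=0.0519
R=−1: 1+2/3x = −1+1/3x ⇒ -1/3x=2 ⇒ x=2/(-1/3)=-6.0000
Confirm numerically:
  x=-5.206: |R|=0.90324 <1
  x=-4.386: |R|=0.78148 <1
  x=-3.626: |R|=0.64171 <1
  x=-2.949: |R|=0.48714 <1
  x=-6.429: |R|=1.04550 >1
  x=-6.069: |R|=1.00761 >1
Interval (-6.0000, 0).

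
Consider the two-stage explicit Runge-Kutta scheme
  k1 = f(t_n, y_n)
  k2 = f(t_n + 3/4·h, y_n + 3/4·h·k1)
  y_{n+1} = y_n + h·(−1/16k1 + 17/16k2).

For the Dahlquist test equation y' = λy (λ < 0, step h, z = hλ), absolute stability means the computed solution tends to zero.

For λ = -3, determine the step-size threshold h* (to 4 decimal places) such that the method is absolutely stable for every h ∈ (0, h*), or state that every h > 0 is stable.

With y'=λy (z=hλ):
  k1=λy_n ⇒ h·k1=z·y_n;  k2=λ(1+3/4z)y_n ⇒ h·k2=z(1+3/4z)y_n
  y_{n+1}/y_n = 1 − 1/16z + 17/16z(1+3/4z) = 1 + z + 51/64z²
  Hence R(z) = 1 + z + 51/64z².

Solve |R(x)|<1 on ℝ⁻.
x=-1.53: |R|=1.3354
R=1: x+51/64x²=0 ⇒ x=−64/51=-1.2549; min R=1−1/(4·51/64)=0.6863>−1
Confirm numerically:
  x=-0.975: |R|=0.78253 <1
  x=-0.705: |R|=0.69107 <1
  x=-0.539: |R|=0.69251 <1
  x=-1.855: |R|=1.88707 >1
  x=-1.796: |R|=1.77441 >1
  x=-1.296: |R|=1.04244 >1
Interval (-1.2549, 0).

(-1.2549,0); λ=-3 ⇒ h* = (64/51)/3 = 0.4183.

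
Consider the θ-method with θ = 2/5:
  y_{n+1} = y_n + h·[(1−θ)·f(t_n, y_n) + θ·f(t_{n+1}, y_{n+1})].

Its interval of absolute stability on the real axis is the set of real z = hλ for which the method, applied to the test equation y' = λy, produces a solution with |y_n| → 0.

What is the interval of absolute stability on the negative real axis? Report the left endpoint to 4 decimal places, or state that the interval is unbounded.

(-10.0000, 0).

Test eqn y'=λy, z=hλ:
  y_{n+1} = y_n + z·[3/5·y_n + 2/5·y_{n+1}] ⇒ (1 − 2/5z)y_{n+1} = (1 + 3/5z)y_n
  ⇒ R(z) = (1 + 3/5z)/(1 − 2/5z).

Need |R(x)|<1, x<0.
x=-1.45: |R|=0.0823
R=−1: 1+3/5x = −1+2/5x ⇒ -1/5x=2 ⇒ x=2/(-1/5)=-10.0000
Confirm numerically:
  x=-7.765: |R|=0.89113 <1
  x=-6.326: |R|=0.79186 <1
  x=-6.150: |R|=0.77746 <1
  x=-10.372: |R|=1.01445 >1
  x=-10.223: |R|=1.00876 >1
Interval (-10.0000, 0).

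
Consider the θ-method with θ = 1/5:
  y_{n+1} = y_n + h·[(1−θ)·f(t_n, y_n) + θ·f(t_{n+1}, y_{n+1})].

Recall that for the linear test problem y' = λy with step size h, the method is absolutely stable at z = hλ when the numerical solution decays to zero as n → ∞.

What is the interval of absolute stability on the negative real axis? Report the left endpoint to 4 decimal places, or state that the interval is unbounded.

With y'=λy (z=hλ):
  y_{n+1} = y_n + z·[4/5·y_n + 1/5·y_{n+1}] ⇒ (1 − 1/5z)y_{n+1} = (1 + 4/5z)y_n
  so R(z) = (1 + 4/5z)/(1 − 1/5z).

Find x<0 with |R(x)|<1.
x=-1.51: |R|=0.1598
R=−1: 1+4/5x = −1+1/5x ⇒ -3/5x=2 ⇒ x=2/(-3/5)=-3.3333
Confirm numerically:
  x=-2.281: |R|=0.56641 <1
  x=-1.946: |R|=0.40081 <1
  x=-1.361: |R|=0.06980 <1
  x=-3.907: |R|=1.19322 >1
  x=-3.843: |R|=1.17291 >1
Interval (-3.3333, 0).

(-3.3333, 0).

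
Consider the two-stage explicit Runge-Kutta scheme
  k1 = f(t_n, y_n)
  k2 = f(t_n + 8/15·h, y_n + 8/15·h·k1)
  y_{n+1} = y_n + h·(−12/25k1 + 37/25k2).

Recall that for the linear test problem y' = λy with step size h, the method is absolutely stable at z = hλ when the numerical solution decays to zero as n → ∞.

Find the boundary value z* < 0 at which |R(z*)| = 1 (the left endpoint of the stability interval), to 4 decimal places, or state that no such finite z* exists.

left endpoint -1.2669.

On y'=λy, z=hλ:
  k1=λy_n ⇒ h·k1=z·y_n;  k2=λ(1+8/15z)y_n ⇒ h·k2=z(1+8/15z)y_n
  y_{n+1}/y_n = 1 − 12/25z + 37/25z(1+8/15z) = 1 + z + 296/375z²
  Hence R(z) = 1 + z + 296/375z².

Find x<0 with |R(x)|<1.
x=-0.76: |R|=0.6959
R=1: x+296/375x²=0 ⇒ x=−375/296=-1.2669; min R=1−1/(4·296/375)=0.6833>−1
Confirm numerically:
  x=-1.163: |R|=0.90463 <1
  x=-0.689: |R|=0.68571 <1
  x=-0.595: |R|=0.68444 <1
  x=-1.761: |R|=1.68682 >1
  x=-1.700: |R|=1.58117 >1
Interval (-1.2669, 0).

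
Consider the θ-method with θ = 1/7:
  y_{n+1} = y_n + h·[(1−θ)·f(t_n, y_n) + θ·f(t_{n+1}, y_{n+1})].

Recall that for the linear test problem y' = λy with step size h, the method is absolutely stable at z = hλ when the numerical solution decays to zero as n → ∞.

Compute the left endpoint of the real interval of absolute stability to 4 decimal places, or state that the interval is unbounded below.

On y'=λy, z=hλ:
  y_{n+1} = y_n + z·[6/7·y_n + 1/7·y_{n+1}] ⇒ (1 − 1/7z)y_{n+1} = (1 + 6/7z)y_n
  so R(z) = (1 + 6/7z)/(1 − 1/7z).

Solve |R(x)|<1 on ℝ⁻.
x=-0.49: |R|=0.5421
R=−1: 1+6/7x = −1+1/7x ⇒ -5/7x=2 ⇒ x=2/(-5/7)=-2.8000
Confirm numerically:
  x=-2.740: |R|=0.96920 <1
  x=-1.469: |R|=0.21419 <1
  x=-1.444: |R|=0.19706 <1
  x=-1.230: |R|=0.04617 <1
  x=-3.381: |R|=1.27984 >1
  x=-3.241: |R|=1.21531 >1
  x=-3.047: |R|=1.12292 >1
Stable set (-2.8000, 0).

z* = -2.8000.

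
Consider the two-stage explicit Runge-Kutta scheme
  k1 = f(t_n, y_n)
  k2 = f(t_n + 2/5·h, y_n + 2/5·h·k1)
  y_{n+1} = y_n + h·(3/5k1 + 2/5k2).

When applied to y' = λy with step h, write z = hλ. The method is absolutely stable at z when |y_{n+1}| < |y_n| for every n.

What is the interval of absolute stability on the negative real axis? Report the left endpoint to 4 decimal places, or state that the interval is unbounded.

Test eqn y'=λy, z=hλ:
  k1=λy_n ⇒ h·k1=z·y_n;  k2=λ(1+2/5z)y_n ⇒ h·k2=z(1+2/5z)y_n
  y_{n+1}/y_n = 1 + 3/5z + 2/5z(1+2/5z) = 1 + z + 4/25z²
  so R(z) = 1 + z + 4/25z².

Solve |R(x)|<1 on ℝ⁻.
x=-0.91: |R|=0.2225
R=1: x+4/25x²=0 ⇒ x=−25/4=-6.2500; min R=1−1/(4·4/25)=-0.5625>−1
Confirm numerically:
  x=-4.354: |R|=0.32083 <1
  x=-3.871: |R|=0.47346 <1
  x=-3.856: |R|=0.47700 <1
  x=-2.895: |R|=0.55404 <1
  x=-6.749: |R|=1.53884 >1
  x=-6.531: |R|=1.29363 >1
Stable set (-6.2500, 0).

(-6.2500, 0).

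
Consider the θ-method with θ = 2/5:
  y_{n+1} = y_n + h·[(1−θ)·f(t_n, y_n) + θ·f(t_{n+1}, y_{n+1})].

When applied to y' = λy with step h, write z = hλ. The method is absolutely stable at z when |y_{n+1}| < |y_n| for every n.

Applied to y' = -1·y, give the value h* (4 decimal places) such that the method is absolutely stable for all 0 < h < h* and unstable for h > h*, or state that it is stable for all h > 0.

(-10.0000,0); λ=-1 ⇒ h* = (10)/1 = 10.0000.

Test eqn y'=λy, z=hλ:
  y_{n+1} = y_n + z·[3/5·y_n + 2/5·y_{n+1}] ⇒ (1 − 2/5z)y_{n+1} = (1 + 3/5z)y_n
  so R(z) = (1 + 3/5z)/(1 − 2/5z).

Find x<0 with |R(x)|<1.
x=-1.4: |R|=0.1026
R=−1: 1+3/5x = −1+2/5x ⇒ -1/5x=2 ⇒ x=2/(-1/5)=-10.0000
Confirm numerically:
  x=-8.706: |R|=0.94226 <1
  x=-5.409: |R|=0.70976 <1
  x=-4.386: |R|=0.59236 <1
  x=-10.493: |R|=1.01897 >1
  x=-10.379: |R|=1.01471 >1
  x=-10.183: |R|=1.00721 >1
Interval (-10.0000, 0).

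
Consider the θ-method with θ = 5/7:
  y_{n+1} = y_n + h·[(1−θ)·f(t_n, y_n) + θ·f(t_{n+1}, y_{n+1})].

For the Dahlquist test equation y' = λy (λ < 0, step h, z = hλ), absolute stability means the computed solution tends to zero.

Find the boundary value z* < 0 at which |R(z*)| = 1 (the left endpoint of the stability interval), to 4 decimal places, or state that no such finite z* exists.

unbounded; (−∞, 0).

On y'=λy, z=hλ:
  y_{n+1} = y_n + z·[2/7·y_n + 5/7·y_{n+1}] ⇒ (1 − 5/7z)y_{n+1} = (1 + 2/7z)y_n
  so R(z) = (1 + 2/7z)/(1 − 5/7z).

Boundary: |R(x)|=1, x<0.
x=-1.61: |R|=0.2512
x=-2: |R|=0.1765
x=-10: |R|=0.2281
x=-100: |R|=0.3807
θ=5/7≥1/2 ⇒ |1+2/7x|<|1−5/7x| ∀x<0 ⇒ stable on all of ℝ⁻.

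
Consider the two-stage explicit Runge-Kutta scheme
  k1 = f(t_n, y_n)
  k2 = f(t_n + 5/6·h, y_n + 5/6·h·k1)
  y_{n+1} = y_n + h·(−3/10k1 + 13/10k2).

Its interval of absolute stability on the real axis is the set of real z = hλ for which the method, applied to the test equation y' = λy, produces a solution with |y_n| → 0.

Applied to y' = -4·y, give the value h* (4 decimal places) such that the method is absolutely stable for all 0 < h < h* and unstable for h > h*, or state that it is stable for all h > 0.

(-0.9231,0); λ=-4 ⇒ h* = (12/13)/4 = 0.2308.

Test eqn y'=λy, z=hλ:
  k1=λy_n ⇒ h·k1=z·y_n;  k2=λ(1+5/6z)y_n ⇒ h·k2=z(1+5/6z)y_n
  y_{n+1}/y_n = 1 − 3/10z + 13/10z(1+5/6z) = 1 + z + 13/12z²
  Hence R(z) = 1 + z + 13/12z².

Find x<0 with |R(x)|<1.
x=-0.41: |R|=0.7721
R=1: x+13/12x²=0 ⇒ x=−12/13=-0.9231; min R=1−1/(4·13/12)=0.7692>−1
Confirm numerically:
  x=-0.637: |R|=0.80258 <1
  x=-0.624: |R|=0.79782 <1
  x=-0.544: |R|=0.77660 <1
  x=-0.457: |R|=0.76925 <1
  x=-1.305: |R|=1.53994 >1
  x=-1.288: |R|=1.50919 >1
  x=-1.092: |R|=1.19984 >1
Stable set (-0.9231, 0).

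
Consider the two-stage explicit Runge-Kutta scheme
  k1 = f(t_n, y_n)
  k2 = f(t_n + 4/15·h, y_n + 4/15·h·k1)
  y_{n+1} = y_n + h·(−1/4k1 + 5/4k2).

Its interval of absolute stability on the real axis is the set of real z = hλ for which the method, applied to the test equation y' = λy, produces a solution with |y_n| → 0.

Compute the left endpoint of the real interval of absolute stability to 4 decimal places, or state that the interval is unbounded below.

Test eqn y'=λy, z=hλ:
  k1=λy_n ⇒ h·k1=z·y_n;  k2=λ(1+4/15z)y_n ⇒ h·k2=z(1+4/15z)y_n
  y_{n+1}/y_n = 1 − 1/4z + 5/4z(1+4/15z) = 1 + z + 1/3z²
  so R(z) = 1 + z + 1/3z².

Solve |R(x)|<1 on ℝ⁻.
x=-1.08: |R|=0.3088
R=1: x+1/3x²=0 ⇒ x=−3=-3.0000; min R=1−1/(4·1/3)=0.2500>−1
Confirm numerically:
  x=-2.965: |R|=0.96541 <1
  x=-2.681: |R|=0.71492 <1
  x=-1.683: |R|=0.26116 <1
  x=-3.499: |R|=1.58200 >1
  x=-3.342: |R|=1.38099 >1
  x=-3.209: |R|=1.22356 >1
So |R|<1 on (-3.0000, 0).

z* = -3.0000.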